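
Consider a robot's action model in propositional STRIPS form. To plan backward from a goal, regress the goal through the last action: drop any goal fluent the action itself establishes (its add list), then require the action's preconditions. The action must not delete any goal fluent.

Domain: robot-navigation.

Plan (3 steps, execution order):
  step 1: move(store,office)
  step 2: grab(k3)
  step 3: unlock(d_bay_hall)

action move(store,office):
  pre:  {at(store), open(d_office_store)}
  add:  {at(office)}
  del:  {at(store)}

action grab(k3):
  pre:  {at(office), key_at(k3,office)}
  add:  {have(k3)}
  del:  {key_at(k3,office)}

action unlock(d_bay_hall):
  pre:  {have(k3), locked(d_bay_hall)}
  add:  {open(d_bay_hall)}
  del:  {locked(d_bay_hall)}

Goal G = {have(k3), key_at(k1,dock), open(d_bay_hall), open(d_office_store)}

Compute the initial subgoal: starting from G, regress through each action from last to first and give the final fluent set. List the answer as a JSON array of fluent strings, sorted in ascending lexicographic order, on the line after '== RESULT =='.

Regress step by step:
  through step 3 (unlock(d_bay_hall)): drop {open(d_bay_hall)}, keep {have(k3), key_at(k1,dock), open(d_office_store)}, require {have(k3), locked(d_bay_hall)}
    → {have(k3), key_at(k1,dock), locked(d_bay_hall), open(d_office_store)}
  through step 2 (grab(k3)): drop {have(k3)}, keep {key_at(k1,dock), locked(d_bay_hall), open(d_office_store)}, require {at(office), key_at(k3,office)}
    → {at(office), key_at(k1,dock), key_at(k3,office), locked(d_bay_hall), open(d_office_store)}
  through step 1 (move(store,office)): drop {at(office)}, keep {key_at(k1,dock), key_at(k3,office), locked(d_bay_hall), open(d_office_store)}, require {at(store), open(d_office_store)}
    → {at(store), key_at(k1,dock), key_at(k3,office), locked(d_bay_hall), open(d_office_store)}

== RESULT ==
["at(store)", "key_at(k1,dock)", "key_at(k3,office)", "locked(d_bay_hall)", "open(d_office_store)"]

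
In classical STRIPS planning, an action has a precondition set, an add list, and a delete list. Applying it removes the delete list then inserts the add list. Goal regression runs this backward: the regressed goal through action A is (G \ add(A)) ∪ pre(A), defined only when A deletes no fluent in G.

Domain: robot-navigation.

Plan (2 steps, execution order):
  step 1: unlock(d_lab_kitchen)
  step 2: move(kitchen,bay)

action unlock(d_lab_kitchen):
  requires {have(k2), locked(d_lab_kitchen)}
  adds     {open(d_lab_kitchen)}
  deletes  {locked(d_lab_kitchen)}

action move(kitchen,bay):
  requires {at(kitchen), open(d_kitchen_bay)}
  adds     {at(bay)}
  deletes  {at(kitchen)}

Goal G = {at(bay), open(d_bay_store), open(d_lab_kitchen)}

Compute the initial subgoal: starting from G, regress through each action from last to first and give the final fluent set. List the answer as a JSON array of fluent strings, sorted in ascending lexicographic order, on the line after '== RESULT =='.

Work backward from the goal:
  through step 2 (move(kitchen,bay)): drop {at(bay)}, keep {open(d_bay_store), open(d_lab_kitchen)}, require {at(kitchen), open(d_kitchen_bay)}
    → {at(kitchen), open(d_bay_store), open(d_kitchen_bay), open(d_lab_kitchen)}
  through step 1 (unlock(d_lab_kitchen)): drop {open(d_lab_kitchen)}, keep {at(kitchen), open(d_bay_store), open(d_kitchen_bay)}, require {have(k2), locked(d_lab_kitchen)}
    → {at(kitchen), have(k2), locked(d_lab_kitchen), open(d_bay_store), open(d_kitchen_bay)}

== RESULT ==
["at(kitchen)", "have(k2)", "locked(d_lab_kitchen)", "open(d_bay_store)", "open(d_kitchen_bay)"]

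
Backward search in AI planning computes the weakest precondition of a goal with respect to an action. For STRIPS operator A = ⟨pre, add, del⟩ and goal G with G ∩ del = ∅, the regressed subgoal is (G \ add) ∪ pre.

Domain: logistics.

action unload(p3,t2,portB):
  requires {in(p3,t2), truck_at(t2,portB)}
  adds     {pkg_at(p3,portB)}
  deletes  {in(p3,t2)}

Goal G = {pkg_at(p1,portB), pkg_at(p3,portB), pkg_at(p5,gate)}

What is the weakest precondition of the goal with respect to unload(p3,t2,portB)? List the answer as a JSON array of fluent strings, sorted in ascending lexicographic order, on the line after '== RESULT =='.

Regress:
  G ∩ del = {}  (empty — regression defined)
  G \ add = {pkg_at(p1,portB), pkg_at(p3,portB), pkg_at(p5,gate)} \ {pkg_at(p3,portB)} = {pkg_at(p1,portB), pkg_at(p5,gate)}
  ∪ pre   = {pkg_at(p1,portB), pkg_at(p5,gate)} ∪ {in(p3,t2), truck_at(t2,portB)}
          = {in(p3,t2), pkg_at(p1,portB), pkg_at(p5,gate), truck_at(t2,portB)}

== RESULT ==
["in(p3,t2)", "pkg_at(p1,portB)", "pkg_at(p5,gate)", "truck_at(t2,portB)"]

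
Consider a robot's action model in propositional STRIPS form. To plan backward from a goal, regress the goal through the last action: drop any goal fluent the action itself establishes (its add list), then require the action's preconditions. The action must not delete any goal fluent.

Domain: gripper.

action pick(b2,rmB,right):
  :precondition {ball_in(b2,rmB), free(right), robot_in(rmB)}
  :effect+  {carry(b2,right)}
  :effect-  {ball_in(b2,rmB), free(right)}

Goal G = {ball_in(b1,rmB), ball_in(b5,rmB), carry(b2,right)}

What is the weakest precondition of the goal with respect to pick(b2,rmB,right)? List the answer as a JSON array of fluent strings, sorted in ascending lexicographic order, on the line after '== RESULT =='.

Compute (G \ add) ∪ pre:
  G ∩ del = {}  (empty — regression defined)
  G \ add = {ball_in(b1,rmB), ball_in(b5,rmB), carry(b2,right)} \ {carry(b2,right)} = {ball_in(b1,rmB), ball_in(b5,rmB)}
  ∪ pre   = {ball_in(b1,rmB), ball_in(b5,rmB)} ∪ {ball_in(b2,rmB), free(right), robot_in(rmB)}
          = {ball_in(b1,rmB), ball_in(b2,rmB), ball_in(b5,rmB), free(right), robot_in(rmB)}

== RESULT ==
["ball_in(b1,rmB)", "ball_in(b2,rmB)", "ball_in(b5,rmB)", "free(right)", "robot_in(rmB)"]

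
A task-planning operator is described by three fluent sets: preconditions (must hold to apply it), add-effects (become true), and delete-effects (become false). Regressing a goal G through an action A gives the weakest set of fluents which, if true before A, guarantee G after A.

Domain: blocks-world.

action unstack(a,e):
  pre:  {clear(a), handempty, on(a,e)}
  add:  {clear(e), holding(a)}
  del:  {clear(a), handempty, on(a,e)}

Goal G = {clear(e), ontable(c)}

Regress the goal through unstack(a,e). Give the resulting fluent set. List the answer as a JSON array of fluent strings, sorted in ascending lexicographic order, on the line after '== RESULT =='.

Compute (G \ add) ∪ pre:
  G ∩ del = {}  (empty — regression defined)
  G \ add = {clear(e), ontable(c)} \ {clear(e), holding(a)} = {ontable(c)}
  ∪ pre   = {ontable(c)} ∪ {clear(a), handempty, on(a,e)}
          = {clear(a), handempty, on(a,e), ontable(c)}

== RESULT ==
["clear(a)", "handempty", "on(a,e)", "ontable(c)"]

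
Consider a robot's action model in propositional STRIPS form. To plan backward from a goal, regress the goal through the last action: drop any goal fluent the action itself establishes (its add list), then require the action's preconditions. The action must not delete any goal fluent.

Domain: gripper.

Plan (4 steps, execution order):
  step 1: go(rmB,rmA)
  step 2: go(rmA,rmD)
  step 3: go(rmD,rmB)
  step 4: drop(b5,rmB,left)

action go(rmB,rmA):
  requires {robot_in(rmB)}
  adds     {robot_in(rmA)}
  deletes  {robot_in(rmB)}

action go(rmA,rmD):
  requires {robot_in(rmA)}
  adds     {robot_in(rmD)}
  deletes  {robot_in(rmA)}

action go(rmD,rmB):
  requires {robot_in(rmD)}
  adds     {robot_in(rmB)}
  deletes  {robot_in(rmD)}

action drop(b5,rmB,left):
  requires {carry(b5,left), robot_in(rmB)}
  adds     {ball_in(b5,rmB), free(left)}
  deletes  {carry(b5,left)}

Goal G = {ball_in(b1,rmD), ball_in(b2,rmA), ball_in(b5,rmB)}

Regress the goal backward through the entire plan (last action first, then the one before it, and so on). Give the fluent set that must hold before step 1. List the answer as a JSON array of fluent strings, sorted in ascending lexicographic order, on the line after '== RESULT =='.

Work backward from the goal:
  through step 4 (drop(b5,rmB,left)): drop {ball_in(b5,rmB)}, keep {ball_in(b1,rmD), ball_in(b2,rmA)}, require {carry(b5,left), robot_in(rmB)}
    → {ball_in(b1,rmD), ball_in(b2,rmA), carry(b5,left), robot_in(rmB)}
  through step 3 (go(rmD,rmB)): drop {robot_in(rmB)}, keep {ball_in(b1,rmD), ball_in(b2,rmA), carry(b5,left)}, require {robot_in(rmD)}
    → {ball_in(b1,rmD), ball_in(b2,rmA), carry(b5,left), robot_in(rmD)}
  through step 2 (go(rmA,rmD)): drop {robot_in(rmD)}, keep {ball_in(b1,rmD), ball_in(b2,rmA), carry(b5,left)}, require {robot_in(rmA)}
    → {ball_in(b1,rmD), ball_in(b2,rmA), carry(b5,left), robot_in(rmA)}
  through step 1 (go(rmB,rmA)): drop {robot_in(rmA)}, keep {ball_in(b1,rmD), ball_in(b2,rmA), carry(b5,left)}, require {robot_in(rmB)}
    → {ball_in(b1,rmD), ball_in(b2,rmA), carry(b5,left), robot_in(rmB)}

== RESULT ==
["ball_in(b1,rmD)", "ball_in(b2,rmA)", "carry(b5,left)", "robot_in(rmB)"]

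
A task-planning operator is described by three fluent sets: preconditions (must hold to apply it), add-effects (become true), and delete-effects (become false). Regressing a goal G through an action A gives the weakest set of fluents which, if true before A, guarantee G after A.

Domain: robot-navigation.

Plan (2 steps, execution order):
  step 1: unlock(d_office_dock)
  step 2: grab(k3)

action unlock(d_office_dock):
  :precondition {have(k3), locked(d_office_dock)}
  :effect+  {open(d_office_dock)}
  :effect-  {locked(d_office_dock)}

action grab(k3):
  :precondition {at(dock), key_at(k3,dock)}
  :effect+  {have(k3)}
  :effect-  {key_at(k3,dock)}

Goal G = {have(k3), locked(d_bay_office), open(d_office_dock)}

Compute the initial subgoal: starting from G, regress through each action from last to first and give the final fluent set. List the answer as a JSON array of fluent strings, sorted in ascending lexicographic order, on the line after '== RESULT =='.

Regress step by step:
  through step 2 (grab(k3)): drop {have(k3)}, keep {locked(d_bay_office), open(d_office_dock)}, require {at(dock), key_at(k3,dock)}
    → {at(dock), key_at(k3,dock), locked(d_bay_office), open(d_office_dock)}
  through step 1 (unlock(d_office_dock)): drop {open(d_office_dock)}, keep {at(dock), key_at(k3,dock), locked(d_bay_office)}, require {have(k3), locked(d_office_dock)}
    → {at(dock), have(k3), key_at(k3,dock), locked(d_bay_office), locked(d_office_dock)}

== RESULT ==
["at(dock)", "have(k3)", "key_at(k3,dock)", "locked(d_bay_office)", "locked(d_office_dock)"]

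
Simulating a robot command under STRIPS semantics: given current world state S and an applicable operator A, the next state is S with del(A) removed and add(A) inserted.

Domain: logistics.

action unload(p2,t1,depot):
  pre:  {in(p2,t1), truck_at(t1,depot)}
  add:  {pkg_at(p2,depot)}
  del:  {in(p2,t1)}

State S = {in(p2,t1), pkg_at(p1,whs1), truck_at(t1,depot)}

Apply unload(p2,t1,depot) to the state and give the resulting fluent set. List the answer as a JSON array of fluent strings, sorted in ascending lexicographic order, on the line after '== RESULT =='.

Progress:
  pre ⊆ S: {in(p2,t1), truck_at(t1,depot)} ⊆ S  — applicable
  S \ del = {pkg_at(p1,whs1), truck_at(t1,depot)}
  ∪ add   = {pkg_at(p1,whs1), pkg_at(p2,depot), truck_at(t1,depot)}

== RESULT ==
["pkg_at(p1,whs1)", "pkg_at(p2,depot)", "truck_at(t1,depot)"]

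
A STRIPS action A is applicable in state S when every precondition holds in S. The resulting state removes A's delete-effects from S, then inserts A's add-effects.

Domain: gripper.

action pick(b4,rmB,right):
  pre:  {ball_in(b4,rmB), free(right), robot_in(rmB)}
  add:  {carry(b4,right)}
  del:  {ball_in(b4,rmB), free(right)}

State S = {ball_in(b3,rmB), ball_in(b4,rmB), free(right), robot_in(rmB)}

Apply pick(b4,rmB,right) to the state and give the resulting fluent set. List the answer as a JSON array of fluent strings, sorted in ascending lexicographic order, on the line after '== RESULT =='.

Progress:
  pre ⊆ S: {ball_in(b4,rmB), free(right), robot_in(rmB)} ⊆ S  — applicable
  S \ del = {ball_in(b3,rmB), robot_in(rmB)}
  ∪ add   = {ball_in(b3,rmB), carry(b4,right), robot_in(rmB)}

== RESULT ==
["ball_in(b3,rmB)", "carry(b4,right)", "robot_in(rmB)"]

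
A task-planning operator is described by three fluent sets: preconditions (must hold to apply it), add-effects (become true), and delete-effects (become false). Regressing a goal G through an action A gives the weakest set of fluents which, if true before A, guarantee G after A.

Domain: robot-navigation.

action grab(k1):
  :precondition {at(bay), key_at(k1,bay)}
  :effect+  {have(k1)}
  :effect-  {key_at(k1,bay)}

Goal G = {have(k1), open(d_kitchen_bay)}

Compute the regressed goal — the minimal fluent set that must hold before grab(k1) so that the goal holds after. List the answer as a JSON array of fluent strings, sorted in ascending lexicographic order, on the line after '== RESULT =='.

Compute (G \ add) ∪ pre:
  G ∩ del = {}  (empty — regression defined)
  G \ add = {have(k1), open(d_kitchen_bay)} \ {have(k1)} = {open(d_kitchen_bay)}
  ∪ pre   = {open(d_kitchen_bay)} ∪ {at(bay), key_at(k1,bay)}
          = {at(bay), key_at(k1,bay), open(d_kitchen_bay)}

== RESULT ==
["at(bay)", "key_at(k1,bay)", "open(d_kitchen_bay)"]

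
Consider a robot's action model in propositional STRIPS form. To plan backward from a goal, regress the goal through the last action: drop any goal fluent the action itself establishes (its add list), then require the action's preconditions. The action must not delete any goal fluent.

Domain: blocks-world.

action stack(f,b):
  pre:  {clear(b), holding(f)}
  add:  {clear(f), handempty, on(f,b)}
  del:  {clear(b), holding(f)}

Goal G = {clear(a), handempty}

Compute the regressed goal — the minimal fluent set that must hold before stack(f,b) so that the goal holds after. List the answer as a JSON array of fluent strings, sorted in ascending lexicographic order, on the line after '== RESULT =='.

Regress:
  G ∩ del = {}  (empty — regression defined)
  G \ add = {clear(a), handempty} \ {clear(f), handempty, on(f,b)} = {clear(a)}
  ∪ pre   = {clear(a)} ∪ {clear(b), holding(f)}
          = {clear(a), clear(b), holding(f)}

== RESULT ==
["clear(a)", "clear(b)", "holding(f)"]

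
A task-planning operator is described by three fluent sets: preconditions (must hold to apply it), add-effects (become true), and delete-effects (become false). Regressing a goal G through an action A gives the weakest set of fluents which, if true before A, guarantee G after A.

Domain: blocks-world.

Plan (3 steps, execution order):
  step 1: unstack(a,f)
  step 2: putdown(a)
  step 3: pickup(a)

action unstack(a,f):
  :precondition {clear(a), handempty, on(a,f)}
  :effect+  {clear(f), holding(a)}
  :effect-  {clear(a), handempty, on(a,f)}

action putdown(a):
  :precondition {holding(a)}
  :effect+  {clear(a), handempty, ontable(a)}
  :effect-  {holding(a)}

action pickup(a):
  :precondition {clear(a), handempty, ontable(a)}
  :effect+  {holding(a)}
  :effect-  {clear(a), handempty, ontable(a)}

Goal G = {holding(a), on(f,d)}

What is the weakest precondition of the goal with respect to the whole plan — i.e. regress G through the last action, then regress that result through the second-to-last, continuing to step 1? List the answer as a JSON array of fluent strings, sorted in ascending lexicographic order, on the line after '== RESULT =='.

Work backward from the goal:
  through step 3 (pickup(a)): drop {holding(a)}, keep {on(f,d)}, require {clear(a), handempty, ontable(a)}
    → {clear(a), handempty, on(f,d), ontable(a)}
  through step 2 (putdown(a)): drop {clear(a), handempty, ontable(a)}, keep {on(f,d)}, require {holding(a)}
    → {holding(a), on(f,d)}
  through step 1 (unstack(a,f)): drop {holding(a)}, keep {on(f,d)}, require {clear(a), handempty, on(a,f)}
    → {clear(a), handempty, on(a,f), on(f,d)}

== RESULT ==
["clear(a)", "handempty", "on(a,f)", "on(f,d)"]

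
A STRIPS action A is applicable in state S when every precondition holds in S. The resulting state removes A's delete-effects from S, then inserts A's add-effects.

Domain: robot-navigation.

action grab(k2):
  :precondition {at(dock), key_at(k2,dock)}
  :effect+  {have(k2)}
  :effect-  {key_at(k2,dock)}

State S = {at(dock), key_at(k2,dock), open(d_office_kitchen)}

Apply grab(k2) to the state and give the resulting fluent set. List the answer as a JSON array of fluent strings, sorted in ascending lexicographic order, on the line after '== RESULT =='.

Compute (S \ del) ∪ add:
  pre ⊆ S: {at(dock), key_at(k2,dock)} ⊆ S  — applicable
  S \ del = {at(dock), open(d_office_kitchen)}
  ∪ add   = {at(dock), have(k2), open(d_office_kitchen)}

== RESULT ==
["at(dock)", "have(k2)", "open(d_office_kitchen)"]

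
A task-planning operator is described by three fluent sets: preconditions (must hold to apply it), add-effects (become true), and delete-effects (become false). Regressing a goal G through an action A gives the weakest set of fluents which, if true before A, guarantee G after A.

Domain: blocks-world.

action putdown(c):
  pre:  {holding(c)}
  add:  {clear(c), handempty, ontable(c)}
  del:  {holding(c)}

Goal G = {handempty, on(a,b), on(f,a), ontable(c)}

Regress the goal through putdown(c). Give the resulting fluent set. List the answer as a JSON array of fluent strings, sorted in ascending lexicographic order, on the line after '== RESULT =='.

Compute (G \ add) ∪ pre:
  G ∩ del = {}  (empty — regression defined)
  G \ add = {handempty, on(a,b), on(f,a), ontable(c)} \ {clear(c), handempty, ontable(c)} = {on(a,b), on(f,a)}
  ∪ pre   = {on(a,b), on(f,a)} ∪ {holding(c)}
          = {holding(c), on(a,b), on(f,a)}

== RESULT ==
["holding(c)", "on(a,b)", "on(f,a)"]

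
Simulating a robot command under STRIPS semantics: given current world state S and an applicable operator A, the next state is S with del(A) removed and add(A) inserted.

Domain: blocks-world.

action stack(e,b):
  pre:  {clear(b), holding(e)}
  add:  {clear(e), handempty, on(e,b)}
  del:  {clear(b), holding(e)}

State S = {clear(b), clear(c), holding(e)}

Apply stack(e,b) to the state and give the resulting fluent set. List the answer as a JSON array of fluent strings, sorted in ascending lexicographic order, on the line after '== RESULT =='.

Compute (S \ del) ∪ add:
  pre ⊆ S: {clear(b), holding(e)} ⊆ S  — applicable
  S \ del = {clear(c)}
  ∪ add   = {clear(c), clear(e), handempty, on(e,b)}

== RESULT ==
["clear(c)", "clear(e)", "handempty", "on(e,b)"]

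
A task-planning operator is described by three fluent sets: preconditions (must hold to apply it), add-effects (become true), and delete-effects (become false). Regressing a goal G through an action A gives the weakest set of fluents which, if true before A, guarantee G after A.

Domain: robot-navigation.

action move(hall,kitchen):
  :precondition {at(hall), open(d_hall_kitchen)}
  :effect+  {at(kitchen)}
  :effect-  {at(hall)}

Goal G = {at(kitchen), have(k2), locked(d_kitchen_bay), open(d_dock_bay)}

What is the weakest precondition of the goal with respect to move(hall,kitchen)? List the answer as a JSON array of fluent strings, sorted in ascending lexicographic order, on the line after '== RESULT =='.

Regress:
  G ∩ del = {}  (empty — regression defined)
  G \ add = {at(kitchen), have(k2), locked(d_kitchen_bay), open(d_dock_bay)} \ {at(kitchen)} = {have(k2), locked(d_kitchen_bay), open(d_dock_bay)}
  ∪ pre   = {have(k2), locked(d_kitchen_bay), open(d_dock_bay)} ∪ {at(hall), open(d_hall_kitchen)}
          = {at(hall), have(k2), locked(d_kitchen_bay), open(d_dock_bay), open(d_hall_kitchen)}

== RESULT ==
["at(hall)", "have(k2)", "locked(d_kitchen_bay)", "open(d_dock_bay)", "open(d_hall_kitchen)"]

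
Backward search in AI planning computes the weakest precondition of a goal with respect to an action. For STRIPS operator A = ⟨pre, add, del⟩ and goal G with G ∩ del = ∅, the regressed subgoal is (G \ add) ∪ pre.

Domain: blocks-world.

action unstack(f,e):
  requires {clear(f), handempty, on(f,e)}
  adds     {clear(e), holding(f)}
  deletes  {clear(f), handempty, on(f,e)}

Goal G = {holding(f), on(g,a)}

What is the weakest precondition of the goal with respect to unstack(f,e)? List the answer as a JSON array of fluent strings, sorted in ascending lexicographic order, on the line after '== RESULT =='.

Compute (G \ add) ∪ pre:
  G ∩ del = {}  (empty — regression defined)
  G \ add = {holding(f), on(g,a)} \ {clear(e), holding(f)} = {on(g,a)}
  ∪ pre   = {on(g,a)} ∪ {clear(f), handempty, on(f,e)}
          = {clear(f), handempty, on(f,e), on(g,a)}

== RESULT ==
["clear(f)", "handempty", "on(f,e)", "on(g,a)"]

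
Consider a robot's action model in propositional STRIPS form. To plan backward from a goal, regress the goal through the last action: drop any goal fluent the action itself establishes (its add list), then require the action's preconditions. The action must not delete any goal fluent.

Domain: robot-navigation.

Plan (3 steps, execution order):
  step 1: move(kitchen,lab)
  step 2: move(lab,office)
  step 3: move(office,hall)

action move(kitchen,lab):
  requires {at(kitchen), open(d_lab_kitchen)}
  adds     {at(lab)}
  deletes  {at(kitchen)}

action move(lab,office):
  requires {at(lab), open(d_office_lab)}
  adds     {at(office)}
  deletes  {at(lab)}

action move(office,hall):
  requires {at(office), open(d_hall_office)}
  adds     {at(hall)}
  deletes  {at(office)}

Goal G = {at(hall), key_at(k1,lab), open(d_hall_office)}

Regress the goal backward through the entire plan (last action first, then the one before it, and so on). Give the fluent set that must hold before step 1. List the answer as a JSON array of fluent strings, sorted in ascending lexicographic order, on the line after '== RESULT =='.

Regress step by step:
  through step 3 (move(office,hall)): drop {at(hall)}, keep {key_at(k1,lab), open(d_hall_office)}, require {at(office), open(d_hall_office)}
    → {at(office), key_at(k1,lab), open(d_hall_office)}
  through step 2 (move(lab,office)): drop {at(office)}, keep {key_at(k1,lab), open(d_hall_office)}, require {at(lab), open(d_office_lab)}
    → {at(lab), key_at(k1,lab), open(d_hall_office), open(d_office_lab)}
  through step 1 (move(kitchen,lab)): drop {at(lab)}, keep {key_at(k1,lab), open(d_hall_office), open(d_office_lab)}, require {at(kitchen), open(d_lab_kitchen)}
    → {at(kitchen), key_at(k1,lab), open(d_hall_office), open(d_lab_kitchen), open(d_office_lab)}

== RESULT ==
["at(kitchen)", "key_at(k1,lab)", "open(d_hall_office)", "open(d_lab_kitchen)", "open(d_office_lab)"]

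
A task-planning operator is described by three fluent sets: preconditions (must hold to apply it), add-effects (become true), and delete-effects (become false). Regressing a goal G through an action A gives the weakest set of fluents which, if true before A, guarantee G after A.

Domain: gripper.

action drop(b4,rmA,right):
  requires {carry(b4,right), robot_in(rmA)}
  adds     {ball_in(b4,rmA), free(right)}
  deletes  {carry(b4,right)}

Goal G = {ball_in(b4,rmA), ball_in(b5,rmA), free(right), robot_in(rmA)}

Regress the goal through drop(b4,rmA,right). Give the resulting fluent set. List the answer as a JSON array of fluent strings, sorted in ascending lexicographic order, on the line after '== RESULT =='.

Regress:
  G ∩ del = {}  (empty — regression defined)
  G \ add = {ball_in(b4,rmA), ball_in(b5,rmA), free(right), robot_in(rmA)} \ {ball_in(b4,rmA), free(right)} = {ball_in(b5,rmA), robot_in(rmA)}
  ∪ pre   = {ball_in(b5,rmA), robot_in(rmA)} ∪ {carry(b4,right), robot_in(rmA)}
          = {ball_in(b5,rmA), carry(b4,right), robot_in(rmA)}

== RESULT ==
["ball_in(b5,rmA)", "carry(b4,right)", "robot_in(rmA)"]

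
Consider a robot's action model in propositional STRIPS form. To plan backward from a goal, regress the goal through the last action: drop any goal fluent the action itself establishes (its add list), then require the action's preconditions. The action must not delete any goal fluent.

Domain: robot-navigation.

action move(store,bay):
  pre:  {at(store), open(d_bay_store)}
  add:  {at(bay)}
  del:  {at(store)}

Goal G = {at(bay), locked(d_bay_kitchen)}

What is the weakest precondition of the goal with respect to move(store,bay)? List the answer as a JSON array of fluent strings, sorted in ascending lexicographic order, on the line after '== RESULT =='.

Compute (G \ add) ∪ pre:
  G ∩ del = {}  (empty — regression defined)
  G \ add = {at(bay), locked(d_bay_kitchen)} \ {at(bay)} = {locked(d_bay_kitchen)}
  ∪ pre   = {locked(d_bay_kitchen)} ∪ {at(store), open(d_bay_store)}
          = {at(store), locked(d_bay_kitchen), open(d_bay_store)}

== RESULT ==
["at(store)", "locked(d_bay_kitchen)", "open(d_bay_store)"]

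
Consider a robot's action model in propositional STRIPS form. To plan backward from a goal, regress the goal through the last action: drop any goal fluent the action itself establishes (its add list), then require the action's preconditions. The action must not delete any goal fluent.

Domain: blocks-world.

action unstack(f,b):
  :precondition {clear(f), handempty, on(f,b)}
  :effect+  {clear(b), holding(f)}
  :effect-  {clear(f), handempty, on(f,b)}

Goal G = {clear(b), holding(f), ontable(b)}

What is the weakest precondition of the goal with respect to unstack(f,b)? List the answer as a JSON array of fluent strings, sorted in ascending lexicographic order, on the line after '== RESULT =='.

Compute (G \ add) ∪ pre:
  G ∩ del = {}  (empty — regression defined)
  G \ add = {clear(b), holding(f), ontable(b)} \ {clear(b), holding(f)} = {ontable(b)}
  ∪ pre   = {ontable(b)} ∪ {clear(f), handempty, on(f,b)}
          = {clear(f), handempty, on(f,b), ontable(b)}

== RESULT ==
["clear(f)", "handempty", "on(f,b)", "ontable(b)"]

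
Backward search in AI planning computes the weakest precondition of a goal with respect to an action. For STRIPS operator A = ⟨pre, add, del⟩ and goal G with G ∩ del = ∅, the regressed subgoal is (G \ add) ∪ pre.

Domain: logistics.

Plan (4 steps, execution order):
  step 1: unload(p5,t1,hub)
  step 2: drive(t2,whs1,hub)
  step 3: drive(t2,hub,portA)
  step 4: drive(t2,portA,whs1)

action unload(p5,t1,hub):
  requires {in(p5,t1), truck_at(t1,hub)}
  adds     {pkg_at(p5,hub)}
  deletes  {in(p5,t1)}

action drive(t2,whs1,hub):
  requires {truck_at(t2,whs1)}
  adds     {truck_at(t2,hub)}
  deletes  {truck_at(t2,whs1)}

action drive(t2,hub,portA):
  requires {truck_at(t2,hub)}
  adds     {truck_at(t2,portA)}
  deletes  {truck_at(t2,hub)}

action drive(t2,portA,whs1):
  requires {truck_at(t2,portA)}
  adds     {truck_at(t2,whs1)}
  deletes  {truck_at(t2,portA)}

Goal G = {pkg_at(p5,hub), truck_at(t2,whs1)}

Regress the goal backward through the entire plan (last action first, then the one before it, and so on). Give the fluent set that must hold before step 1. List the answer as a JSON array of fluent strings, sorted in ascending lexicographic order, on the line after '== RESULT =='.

Work backward from the goal:
  through step 4 (drive(t2,portA,whs1)): drop {truck_at(t2,whs1)}, keep {pkg_at(p5,hub)}, require {truck_at(t2,portA)}
    → {pkg_at(p5,hub), truck_at(t2,portA)}
  through step 3 (drive(t2,hub,portA)): drop {truck_at(t2,portA)}, keep {pkg_at(p5,hub)}, require {truck_at(t2,hub)}
    → {pkg_at(p5,hub), truck_at(t2,hub)}
  through step 2 (drive(t2,whs1,hub)): drop {truck_at(t2,hub)}, keep {pkg_at(p5,hub)}, require {truck_at(t2,whs1)}
    → {pkg_at(p5,hub), truck_at(t2,whs1)}
  through step 1 (unload(p5,t1,hub)): drop {pkg_at(p5,hub)}, keep {truck_at(t2,whs1)}, require {in(p5,t1), truck_at(t1,hub)}
    → {in(p5,t1), truck_at(t1,hub), truck_at(t2,whs1)}

== RESULT ==
["in(p5,t1)", "truck_at(t1,hub)", "truck_at(t2,whs1)"]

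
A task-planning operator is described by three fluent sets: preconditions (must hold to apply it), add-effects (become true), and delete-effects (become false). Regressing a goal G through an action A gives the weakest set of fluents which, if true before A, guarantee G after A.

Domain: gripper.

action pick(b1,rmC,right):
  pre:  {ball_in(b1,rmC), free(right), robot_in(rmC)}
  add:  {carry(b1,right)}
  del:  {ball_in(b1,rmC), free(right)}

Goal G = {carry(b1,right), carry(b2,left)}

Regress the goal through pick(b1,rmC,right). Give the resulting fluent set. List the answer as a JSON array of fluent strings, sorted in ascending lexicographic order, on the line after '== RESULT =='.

Regress:
  G ∩ del = {}  (empty — regression defined)
  G \ add = {carry(b1,right), carry(b2,left)} \ {carry(b1,right)} = {carry(b2,left)}
  ∪ pre   = {carry(b2,left)} ∪ {ball_in(b1,rmC), free(right), robot_in(rmC)}
          = {ball_in(b1,rmC), carry(b2,left), free(right), robot_in(rmC)}

== RESULT ==
["ball_in(b1,rmC)", "carry(b2,left)", "free(right)", "robot_in(rmC)"]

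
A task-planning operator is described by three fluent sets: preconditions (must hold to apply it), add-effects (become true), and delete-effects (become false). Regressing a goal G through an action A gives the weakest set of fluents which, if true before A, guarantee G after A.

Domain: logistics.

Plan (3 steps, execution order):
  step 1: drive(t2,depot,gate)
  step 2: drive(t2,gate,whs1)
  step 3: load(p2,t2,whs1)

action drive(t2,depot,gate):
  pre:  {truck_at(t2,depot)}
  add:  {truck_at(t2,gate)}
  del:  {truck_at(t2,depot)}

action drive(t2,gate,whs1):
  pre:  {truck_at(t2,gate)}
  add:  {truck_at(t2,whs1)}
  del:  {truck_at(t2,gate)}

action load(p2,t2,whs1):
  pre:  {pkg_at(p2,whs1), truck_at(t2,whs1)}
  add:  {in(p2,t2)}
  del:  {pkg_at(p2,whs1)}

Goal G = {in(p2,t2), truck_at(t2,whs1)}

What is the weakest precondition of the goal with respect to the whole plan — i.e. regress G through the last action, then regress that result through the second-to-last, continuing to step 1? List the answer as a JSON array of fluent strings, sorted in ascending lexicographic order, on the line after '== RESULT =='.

Work backward from the goal:
  through step 3 (load(p2,t2,whs1)): drop {in(p2,t2)}, keep {truck_at(t2,whs1)}, require {pkg_at(p2,whs1), truck_at(t2,whs1)}
    → {pkg_at(p2,whs1), truck_at(t2,whs1)}
  through step 2 (drive(t2,gate,whs1)): drop {truck_at(t2,whs1)}, keep {pkg_at(p2,whs1)}, require {truck_at(t2,gate)}
    → {pkg_at(p2,whs1), truck_at(t2,gate)}
  through step 1 (drive(t2,depot,gate)): drop {truck_at(t2,gate)}, keep {pkg_at(p2,whs1)}, require {truck_at(t2,depot)}
    → {pkg_at(p2,whs1), truck_at(t2,depot)}

== RESULT ==
["pkg_at(p2,whs1)", "truck_at(t2,depot)"]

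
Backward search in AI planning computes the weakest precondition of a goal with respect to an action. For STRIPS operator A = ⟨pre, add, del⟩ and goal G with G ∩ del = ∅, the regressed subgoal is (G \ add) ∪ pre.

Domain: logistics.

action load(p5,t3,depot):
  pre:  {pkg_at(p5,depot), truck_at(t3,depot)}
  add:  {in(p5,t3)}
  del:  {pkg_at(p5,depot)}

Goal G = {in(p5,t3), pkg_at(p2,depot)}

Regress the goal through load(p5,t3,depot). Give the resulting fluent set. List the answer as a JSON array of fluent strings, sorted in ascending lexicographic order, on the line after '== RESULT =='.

Compute (G \ add) ∪ pre:
  G ∩ del = {}  (empty — regression defined)
  G \ add = {in(p5,t3), pkg_at(p2,depot)} \ {in(p5,t3)} = {pkg_at(p2,depot)}
  ∪ pre   = {pkg_at(p2,depot)} ∪ {pkg_at(p5,depot), truck_at(t3,depot)}
          = {pkg_at(p2,depot), pkg_at(p5,depot), truck_at(t3,depot)}

== RESULT ==
["pkg_at(p2,depot)", "pkg_at(p5,depot)", "truck_at(t3,depot)"]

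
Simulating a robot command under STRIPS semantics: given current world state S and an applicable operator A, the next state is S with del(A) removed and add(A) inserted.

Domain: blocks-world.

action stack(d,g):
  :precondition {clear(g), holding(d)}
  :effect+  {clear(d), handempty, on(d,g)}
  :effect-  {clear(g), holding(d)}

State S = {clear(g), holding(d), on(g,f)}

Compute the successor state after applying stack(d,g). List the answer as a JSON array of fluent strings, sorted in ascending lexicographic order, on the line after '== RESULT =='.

Compute (S \ del) ∪ add:
  pre ⊆ S: {clear(g), holding(d)} ⊆ S  — applicable
  S \ del = {on(g,f)}
  ∪ add   = {clear(d), handempty, on(d,g), on(g,f)}

== RESULT ==
["clear(d)", "handempty", "on(d,g)", "on(g,f)"]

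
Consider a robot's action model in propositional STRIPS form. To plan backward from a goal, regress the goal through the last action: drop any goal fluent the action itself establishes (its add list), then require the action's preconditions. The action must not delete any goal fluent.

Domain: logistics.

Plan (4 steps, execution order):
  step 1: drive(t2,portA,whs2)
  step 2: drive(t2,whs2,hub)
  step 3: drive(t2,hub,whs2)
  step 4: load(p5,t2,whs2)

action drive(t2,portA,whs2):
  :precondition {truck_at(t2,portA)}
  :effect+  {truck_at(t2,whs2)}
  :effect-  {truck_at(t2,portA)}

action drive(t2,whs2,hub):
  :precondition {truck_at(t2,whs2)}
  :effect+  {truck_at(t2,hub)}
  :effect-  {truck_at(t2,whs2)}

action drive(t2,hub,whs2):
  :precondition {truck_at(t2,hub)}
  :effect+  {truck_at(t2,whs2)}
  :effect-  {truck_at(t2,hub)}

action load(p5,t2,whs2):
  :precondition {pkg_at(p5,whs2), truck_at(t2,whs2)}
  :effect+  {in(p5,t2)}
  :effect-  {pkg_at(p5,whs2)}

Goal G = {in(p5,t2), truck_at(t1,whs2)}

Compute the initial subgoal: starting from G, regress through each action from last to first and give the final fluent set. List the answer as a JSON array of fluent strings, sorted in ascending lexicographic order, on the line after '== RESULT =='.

Work backward from the goal:
  through step 4 (load(p5,t2,whs2)): drop {in(p5,t2)}, keep {truck_at(t1,whs2)}, require {pkg_at(p5,whs2), truck_at(t2,whs2)}
    → {pkg_at(p5,whs2), truck_at(t1,whs2), truck_at(t2,whs2)}
  through step 3 (drive(t2,hub,whs2)): drop {truck_at(t2,whs2)}, keep {pkg_at(p5,whs2), truck_at(t1,whs2)}, require {truck_at(t2,hub)}
    → {pkg_at(p5,whs2), truck_at(t1,whs2), truck_at(t2,hub)}
  through step 2 (drive(t2,whs2,hub)): drop {truck_at(t2,hub)}, keep {pkg_at(p5,whs2), truck_at(t1,whs2)}, require {truck_at(t2,whs2)}
    → {pkg_at(p5,whs2), truck_at(t1,whs2), truck_at(t2,whs2)}
  through step 1 (drive(t2,portA,whs2)): drop {truck_at(t2,whs2)}, keep {pkg_at(p5,whs2), truck_at(t1,whs2)}, require {truck_at(t2,portA)}
    → {pkg_at(p5,whs2), truck_at(t1,whs2), truck_at(t2,portA)}

== RESULT ==
["pkg_at(p5,whs2)", "truck_at(t1,whs2)", "truck_at(t2,portA)"]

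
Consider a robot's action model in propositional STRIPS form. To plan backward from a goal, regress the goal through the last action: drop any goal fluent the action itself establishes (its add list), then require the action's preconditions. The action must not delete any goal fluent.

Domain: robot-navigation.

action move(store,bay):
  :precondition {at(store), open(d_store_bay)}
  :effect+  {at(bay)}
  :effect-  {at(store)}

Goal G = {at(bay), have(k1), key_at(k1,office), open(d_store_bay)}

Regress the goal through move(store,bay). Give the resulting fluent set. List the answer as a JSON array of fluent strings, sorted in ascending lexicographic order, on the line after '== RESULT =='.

Regress:
  G ∩ del = {}  (empty — regression defined)
  G \ add = {at(bay), have(k1), key_at(k1,office), open(d_store_bay)} \ {at(bay)} = {have(k1), key_at(k1,office), open(d_store_bay)}
  ∪ pre   = {have(k1), key_at(k1,office), open(d_store_bay)} ∪ {at(store), open(d_store_bay)}
          = {at(store), have(k1), key_at(k1,office), open(d_store_bay)}

== RESULT ==
["at(store)", "have(k1)", "key_at(k1,office)", "open(d_store_bay)"]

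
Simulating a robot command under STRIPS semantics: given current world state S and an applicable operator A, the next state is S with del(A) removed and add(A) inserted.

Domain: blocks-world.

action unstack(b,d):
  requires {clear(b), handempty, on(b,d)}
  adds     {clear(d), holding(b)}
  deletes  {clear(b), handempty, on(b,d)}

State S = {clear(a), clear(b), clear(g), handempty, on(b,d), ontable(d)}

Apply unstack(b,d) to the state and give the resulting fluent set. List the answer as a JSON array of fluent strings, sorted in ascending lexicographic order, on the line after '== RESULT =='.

Compute (S \ del) ∪ add:
  pre ⊆ S: {clear(b), handempty, on(b,d)} ⊆ S  — applicable
  S \ del = {clear(a), clear(g), ontable(d)}
  ∪ add   = {clear(a), clear(d), clear(g), holding(b), ontable(d)}

== RESULT ==
["clear(a)", "clear(d)", "clear(g)", "holding(b)", "ontable(d)"]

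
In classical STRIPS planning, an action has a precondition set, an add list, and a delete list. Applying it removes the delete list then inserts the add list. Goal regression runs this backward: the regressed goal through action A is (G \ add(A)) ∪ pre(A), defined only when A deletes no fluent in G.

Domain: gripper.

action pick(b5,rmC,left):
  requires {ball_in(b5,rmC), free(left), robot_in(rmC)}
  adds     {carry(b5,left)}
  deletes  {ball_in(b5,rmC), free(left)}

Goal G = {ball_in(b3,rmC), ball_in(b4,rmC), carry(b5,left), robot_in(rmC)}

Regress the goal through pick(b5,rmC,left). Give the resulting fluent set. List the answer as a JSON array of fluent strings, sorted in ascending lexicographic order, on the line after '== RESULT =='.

Regress:
  G ∩ del = {}  (empty — regression defined)
  G \ add = {ball_in(b3,rmC), ball_in(b4,rmC), carry(b5,left), robot_in(rmC)} \ {carry(b5,left)} = {ball_in(b3,rmC), ball_in(b4,rmC), robot_in(rmC)}
  ∪ pre   = {ball_in(b3,rmC), ball_in(b4,rmC), robot_in(rmC)} ∪ {ball_in(b5,rmC), free(left), robot_in(rmC)}
          = {ball_in(b3,rmC), ball_in(b4,rmC), ball_in(b5,rmC), free(left), robot_in(rmC)}

== RESULT ==
["ball_in(b3,rmC)", "ball_in(b4,rmC)", "ball_in(b5,rmC)", "free(left)", "robot_in(rmC)"]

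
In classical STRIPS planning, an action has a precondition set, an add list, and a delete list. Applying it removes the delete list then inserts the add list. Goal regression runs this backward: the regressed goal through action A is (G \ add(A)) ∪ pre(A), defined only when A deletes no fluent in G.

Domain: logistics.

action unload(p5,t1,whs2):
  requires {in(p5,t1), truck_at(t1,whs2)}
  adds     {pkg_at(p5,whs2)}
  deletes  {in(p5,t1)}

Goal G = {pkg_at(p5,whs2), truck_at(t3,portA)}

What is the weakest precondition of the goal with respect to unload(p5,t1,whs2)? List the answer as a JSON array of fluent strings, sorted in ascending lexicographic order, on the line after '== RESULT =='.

Regress:
  G ∩ del = {}  (empty — regression defined)
  G \ add = {pkg_at(p5,whs2), truck_at(t3,portA)} \ {pkg_at(p5,whs2)} = {truck_at(t3,portA)}
  ∪ pre   = {truck_at(t3,portA)} ∪ {in(p5,t1), truck_at(t1,whs2)}
          = {in(p5,t1), truck_at(t1,whs2), truck_at(t3,portA)}

== RESULT ==
["in(p5,t1)", "truck_at(t1,whs2)", "truck_at(t3,portA)"]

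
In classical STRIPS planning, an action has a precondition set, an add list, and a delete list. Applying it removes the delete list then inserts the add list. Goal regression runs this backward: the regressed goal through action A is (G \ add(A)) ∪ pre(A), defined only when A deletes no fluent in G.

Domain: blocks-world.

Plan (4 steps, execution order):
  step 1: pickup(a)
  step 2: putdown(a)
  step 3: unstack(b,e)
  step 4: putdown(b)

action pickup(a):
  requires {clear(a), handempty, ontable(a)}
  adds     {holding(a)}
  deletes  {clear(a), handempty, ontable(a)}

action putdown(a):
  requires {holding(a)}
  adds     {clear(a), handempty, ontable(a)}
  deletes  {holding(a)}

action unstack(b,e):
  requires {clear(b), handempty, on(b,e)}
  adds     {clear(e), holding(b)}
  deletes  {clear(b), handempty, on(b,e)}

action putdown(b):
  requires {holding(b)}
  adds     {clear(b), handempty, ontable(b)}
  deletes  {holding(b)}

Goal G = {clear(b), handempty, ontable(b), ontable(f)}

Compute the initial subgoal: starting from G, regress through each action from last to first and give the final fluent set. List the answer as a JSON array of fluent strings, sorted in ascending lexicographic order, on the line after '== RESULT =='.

Work backward from the goal:
  through step 4 (putdown(b)): drop {clear(b), handempty, ontable(b)}, keep {ontable(f)}, require {holding(b)}
    → {holding(b), ontable(f)}
  through step 3 (unstack(b,e)): drop {holding(b)}, keep {ontable(f)}, require {clear(b), handempty, on(b,e)}
    → {clear(b), handempty, on(b,e), ontable(f)}
  through step 2 (putdown(a)): drop {handempty}, keep {clear(b), on(b,e), ontable(f)}, require {holding(a)}
    → {clear(b), holding(a), on(b,e), ontable(f)}
  through step 1 (pickup(a)): drop {holding(a)}, keep {clear(b), on(b,e), ontable(f)}, require {clear(a), handempty, ontable(a)}
    → {clear(a), clear(b), handempty, on(b,e), ontable(a), ontable(f)}

== RESULT ==
["clear(a)", "clear(b)", "handempty", "on(b,e)", "ontable(a)", "ontable(f)"]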